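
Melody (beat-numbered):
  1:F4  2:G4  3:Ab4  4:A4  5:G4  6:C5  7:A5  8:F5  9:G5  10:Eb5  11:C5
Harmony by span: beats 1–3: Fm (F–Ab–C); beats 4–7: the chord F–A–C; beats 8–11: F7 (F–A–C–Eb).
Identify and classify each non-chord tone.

G4 (beat 2) — passing tone; G4 (beat 5) — escape tone; G5 (beat 9) — escape tone.

The harmony at that moment is F minor triad (F, Ab, C); G4 is not a chord tone.
It is approached by step up from F4 and left by step up to Ab4.
Step in, step out in the same direction — a passing tone.
The harmony at that moment is F major triad (F, A, C); G4 is not a chord tone.
It is approached by step down from A4 and left by leap up to C5.
Step in, leap out — an escape tone.
The harmony at that moment is F dominant seventh chord (F, A, C, Eb); G5 is not a chord tone.
It is approached by step up from F5 and left by leap down to Eb5.
Step in, leap out — an escape tone.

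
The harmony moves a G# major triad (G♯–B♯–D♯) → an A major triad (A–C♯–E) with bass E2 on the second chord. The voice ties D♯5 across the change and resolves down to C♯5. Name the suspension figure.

7–6 suspension.

At the second chord the bass is E2. The suspended D♯5 lies a seventh above the bass; after resolving down by step to C♯5, the interval above the bass becomes a sixth.
Suspension figures are named by those two intervals: 7–6.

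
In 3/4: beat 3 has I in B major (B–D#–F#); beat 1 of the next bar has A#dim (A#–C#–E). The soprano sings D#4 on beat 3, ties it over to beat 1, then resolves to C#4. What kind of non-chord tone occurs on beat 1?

Suspension.

The harmony at that moment is A# diminished triad (A#, C#, E); D#4 is not a chord tone.
It is held over (the same pitch as the preceding D#4) and left by step down to C#4.
Held over from the previous chord and resolving down by step — a suspension.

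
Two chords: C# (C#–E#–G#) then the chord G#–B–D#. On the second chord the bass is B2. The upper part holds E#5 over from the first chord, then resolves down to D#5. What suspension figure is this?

At the second chord the bass is B2. The suspended E#5 lies a fourth above the bass; after resolving down by step to D#5, the interval above the bass becomes a third.
Suspension figures are named by those two intervals: 4–3.

4–3 suspension.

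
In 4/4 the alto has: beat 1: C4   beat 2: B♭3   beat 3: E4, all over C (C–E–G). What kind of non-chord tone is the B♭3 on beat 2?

Escape tone.

The harmony at that moment is C major triad (C, E, G); B♭3 is not a chord tone.
It is approached by step down from C4 and left by leap up to E4.
Step in, leap out, on a weak beat — an escape tone.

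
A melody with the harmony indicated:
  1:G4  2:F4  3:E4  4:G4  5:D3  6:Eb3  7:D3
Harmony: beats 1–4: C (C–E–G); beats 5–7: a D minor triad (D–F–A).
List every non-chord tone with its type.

F4 (beat 2) — passing tone; Eb3 (beat 6) — neighbor tone.

The harmony at that moment is C major triad (C, E, G); F4 is not a chord tone.
It is approached by step down from G4 and left by step down to E4.
Step in, step out in the same direction — a passing tone.
The harmony at that moment is D minor triad (D, F, A); Eb3 is not a chord tone.
It is approached by step up from D3 and left by step down to D3.
Step away and step back to the same note — a neighbor tone (upper neighbor).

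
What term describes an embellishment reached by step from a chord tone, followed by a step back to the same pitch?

Approach: by step. Departure: by step in the opposite direction, back to the starting pitch.
Stepwise on both sides but reversing to return to the same chord tone — a neighbor tone. (Had it continued onward in the same direction it would be a passing tone instead.)

Neighbor tone.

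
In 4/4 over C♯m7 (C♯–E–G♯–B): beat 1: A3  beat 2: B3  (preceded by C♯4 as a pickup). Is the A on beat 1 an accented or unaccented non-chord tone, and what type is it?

Accented appoggiatura.

The harmony at that moment is C♯ minor seventh chord (C♯, E, G♯, B); A3 is not a chord tone.
It is approached by leap down from C♯4 and left by step up to B3.
Leap in, step out — an appoggiatura.
It falls on the downbeat, so it is accented.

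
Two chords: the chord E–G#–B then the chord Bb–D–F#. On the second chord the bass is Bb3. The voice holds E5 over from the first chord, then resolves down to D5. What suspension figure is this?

4–3 suspension.

At the second chord the bass is Bb3. The suspended E5 lies a fourth above the bass; after resolving down by step to D5, the interval above the bass becomes a third.
Suspension figures are named by those two intervals: 4–3.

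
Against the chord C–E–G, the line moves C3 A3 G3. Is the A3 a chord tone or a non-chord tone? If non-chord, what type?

The harmony at that moment is C major triad (C, E, G); A3 is not a chord tone.
It is approached by leap up from C3 and left by step down to G3.
Leap in, step out — an appoggiatura.

Non-chord tone — an appoggiatura.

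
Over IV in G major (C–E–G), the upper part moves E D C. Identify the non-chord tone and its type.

D is a passing tone.

The harmony at that moment is C major triad (C, E, G); D is not a chord tone.
It is approached by step down from E and left by step down to C.
Step in, step out in the same direction — a passing tone.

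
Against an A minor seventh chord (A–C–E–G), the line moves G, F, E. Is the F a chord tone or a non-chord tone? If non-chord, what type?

The harmony at that moment is A minor seventh chord (A, C, E, G); F is not a chord tone.
It is approached by step down from G and left by step down to E.
Step in, step out in the same direction — a passing tone.

Non-chord tone — a passing tone.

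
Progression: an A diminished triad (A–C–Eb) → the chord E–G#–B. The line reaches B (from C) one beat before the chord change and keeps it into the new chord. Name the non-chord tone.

B is an anticipation.

The harmony at that moment is A diminished triad (A, C, Eb); B is not a chord tone.
It is approached by step down from C and then sustained as the same pitch into the next harmony.
Arriving early and becoming a chord tone when the harmony changes — an anticipation.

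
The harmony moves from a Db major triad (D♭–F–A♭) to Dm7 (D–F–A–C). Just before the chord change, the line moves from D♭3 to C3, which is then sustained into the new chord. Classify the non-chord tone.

C3 is an anticipation.

The harmony at that moment is D♭ major triad (D♭, F, A♭); C3 is not a chord tone.
It is approached by step down from D♭3 and then sustained as the same pitch into the next harmony.
Arriving early and becoming a chord tone when the harmony changes — an anticipation.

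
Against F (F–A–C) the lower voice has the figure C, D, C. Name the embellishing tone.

The harmony at that moment is F major triad (F, A, C); D is not a chord tone.
It is approached by step up from C and left by step down to C.
Step away and step back to the same note — a neighbor tone (upper neighbor).

D is a neighbor tone.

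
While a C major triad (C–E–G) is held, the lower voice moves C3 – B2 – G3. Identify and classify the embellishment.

The harmony at that moment is C major triad (C, E, G); B2 is not a chord tone.
It is approached by step down from C3 and left by leap up to G3.
Step in, leap out — an escape tone.

B2 is an escape tone.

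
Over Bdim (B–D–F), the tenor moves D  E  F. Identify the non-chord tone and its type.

E is a passing tone.

The harmony at that moment is B diminished triad (B, D, F); E is not a chord tone.
It is approached by step up from D and left by step up to F.
Step in, step out in the same direction — a passing tone.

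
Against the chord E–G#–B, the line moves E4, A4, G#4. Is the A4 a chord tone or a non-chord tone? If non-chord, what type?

The harmony at that moment is E major triad (E, G#, B); A4 is not a chord tone.
It is approached by leap up from E4 and left by step down to G#4.
Leap in, step out — an appoggiatura.

Non-chord tone — an appoggiatura.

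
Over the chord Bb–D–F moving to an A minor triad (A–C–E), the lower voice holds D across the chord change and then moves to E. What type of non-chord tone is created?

The harmony at that moment is A minor triad (A, C, E); D is not a chord tone.
It is held over (the same pitch as the preceding D) and left by step up to E.
Held over from the previous chord and resolving up by step — a retardation.

D is a retardation.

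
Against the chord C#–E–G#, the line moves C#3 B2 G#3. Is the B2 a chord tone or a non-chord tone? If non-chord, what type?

The harmony at that moment is C# minor triad (C#, E, G#); B2 is not a chord tone.
It is approached by step down from C#3 and left by leap up to G#3.
Step in, leap out — an escape tone.

Non-chord tone — an escape tone.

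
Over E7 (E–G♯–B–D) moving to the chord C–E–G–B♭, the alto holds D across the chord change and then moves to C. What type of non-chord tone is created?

D is a suspension.

The harmony at that moment is C dominant seventh chord (C, E, G, B♭); D is not a chord tone.
It is held over (the same pitch as the preceding D) and left by step down to C.
Held over from the previous chord and resolving down by step — a suspension.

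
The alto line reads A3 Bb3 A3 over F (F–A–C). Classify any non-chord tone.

The harmony at that moment is F major triad (F, A, C); Bb3 is not a chord tone.
It is approached by step up from A3 and left by step down to A3.
Step away and step back to the same note — a neighbor tone (upper neighbor).

Bb3 is a neighbor tone.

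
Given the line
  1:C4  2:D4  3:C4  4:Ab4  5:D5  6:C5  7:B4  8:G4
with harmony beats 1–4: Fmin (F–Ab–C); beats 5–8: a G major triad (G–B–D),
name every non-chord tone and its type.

D4 (beat 2) — neighbor tone; C5 (beat 6) — passing tone.

The harmony at that moment is F minor triad (F, Ab, C); D4 is not a chord tone.
It is approached by step up from C4 and left by step down to C4.
Step away and step back to the same note — a neighbor tone (upper neighbor).
The harmony at that moment is G major triad (G, B, D); C5 is not a chord tone.
It is approached by step down from D5 and left by step down to B4.
Step in, step out in the same direction — a passing tone.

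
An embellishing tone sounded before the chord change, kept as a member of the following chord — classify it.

Anticipation.

Approach: ahead of the chord change (typically by step), so it is dissonant against the current harmony. Departure: none — the same pitch is restated or held and is a chord tone of the new harmony.
Dissonant first, consonant once the harmony catches up: the note simply arrives early — an anticipation. (The reverse timing, consonant first and dissonant after the change, would be a suspension or retardation.)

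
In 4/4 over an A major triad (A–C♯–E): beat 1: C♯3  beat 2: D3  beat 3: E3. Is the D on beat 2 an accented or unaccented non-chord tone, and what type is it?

Unaccented passing tone.

The harmony at that moment is A major triad (A, C♯, E); D3 is not a chord tone.
It is approached by step up from C♯3 and left by step up to E3.
Step in, step out in the same direction — a passing tone.
It falls on a weak beat, so it is unaccented.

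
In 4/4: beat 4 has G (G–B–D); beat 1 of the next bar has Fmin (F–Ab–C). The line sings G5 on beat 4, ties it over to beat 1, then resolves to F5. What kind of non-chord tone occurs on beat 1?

The harmony at that moment is F minor triad (F, Ab, C); G5 is not a chord tone.
It is held over (the same pitch as the preceding G5) and left by step down to F5.
Held over from the previous chord and resolving down by step — a suspension.

Suspension.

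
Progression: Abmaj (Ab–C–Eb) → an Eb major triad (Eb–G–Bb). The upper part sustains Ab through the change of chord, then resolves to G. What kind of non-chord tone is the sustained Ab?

The harmony at that moment is Eb major triad (Eb, G, Bb); Ab is not a chord tone.
It is held over (the same pitch as the preceding Ab) and left by step down to G.
Held over from the previous chord and resolving down by step — a suspension.

Ab is a suspension.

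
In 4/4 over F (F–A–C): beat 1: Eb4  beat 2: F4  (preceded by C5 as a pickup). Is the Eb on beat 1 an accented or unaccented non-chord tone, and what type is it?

Accented appoggiatura.

The harmony at that moment is F major triad (F, A, C); Eb4 is not a chord tone.
It is approached by leap down from C5 and left by step up to F4.
Leap in, step out — an appoggiatura.
It falls on the downbeat, so it is accented.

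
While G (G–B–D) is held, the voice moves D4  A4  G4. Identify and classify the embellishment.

The harmony at that moment is G major triad (G, B, D); A4 is not a chord tone.
It is approached by leap up from D4 and left by step down to G4.
Leap in, step out — an appoggiatura.

A4 is an appoggiatura.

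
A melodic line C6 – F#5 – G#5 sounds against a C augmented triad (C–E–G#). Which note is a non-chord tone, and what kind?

The harmony at that moment is C augmented triad (C, E, G#); F#5 is not a chord tone.
It is approached by leap down from C6 and left by step up to G#5.
Leap in, step out — an appoggiatura.

F#5 is an appoggiatura.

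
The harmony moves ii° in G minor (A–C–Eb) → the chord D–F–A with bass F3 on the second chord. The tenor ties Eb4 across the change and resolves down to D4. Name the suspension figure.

At the second chord the bass is F3. The suspended Eb4 lies a seventh above the bass; after resolving down by step to D4, the interval above the bass becomes a sixth.
Suspension figures are named by those two intervals: 7–6.

7–6 suspension.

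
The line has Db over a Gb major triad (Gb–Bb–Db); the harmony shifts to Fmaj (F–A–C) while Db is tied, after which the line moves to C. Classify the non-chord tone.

Db is a suspension.

The harmony at that moment is F major triad (F, A, C); Db is not a chord tone.
It is held over (the same pitch as the preceding Db) and left by step down to C.
Held over from the previous chord and resolving down by step — a suspension.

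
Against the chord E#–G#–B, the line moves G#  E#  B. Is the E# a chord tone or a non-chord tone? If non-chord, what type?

E# diminished triad contains E#, G#, B; E# is the root, so it is a chord tone.

Chord tone (the root of E# diminished triad).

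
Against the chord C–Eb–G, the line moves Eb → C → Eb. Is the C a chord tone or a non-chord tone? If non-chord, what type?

C minor triad contains C, Eb, G; C is the root, so it is a chord tone.

Chord tone (the root of C minor triad).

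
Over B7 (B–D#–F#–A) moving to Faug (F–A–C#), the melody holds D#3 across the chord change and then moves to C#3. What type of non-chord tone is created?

The harmony at that moment is F augmented triad (F, A, C#); D#3 is not a chord tone.
It is held over (the same pitch as the preceding D#3) and left by step down to C#3.
Held over from the previous chord and resolving down by step — a suspension.

D#3 is a suspension.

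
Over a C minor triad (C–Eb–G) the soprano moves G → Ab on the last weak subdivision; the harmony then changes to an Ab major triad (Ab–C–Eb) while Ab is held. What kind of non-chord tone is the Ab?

The harmony at that moment is C minor triad (C, Eb, G); Ab is not a chord tone.
It is approached by step up from G and then sustained as the same pitch into the next harmony.
Arriving early and becoming a chord tone when the harmony changes — an anticipation.

Ab is an anticipation.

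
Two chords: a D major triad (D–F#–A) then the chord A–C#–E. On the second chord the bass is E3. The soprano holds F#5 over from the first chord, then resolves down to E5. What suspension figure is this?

At the second chord the bass is E3. The suspended F#5 lies a ninth above the bass; after resolving down by step to E5, the interval above the bass becomes an octave.
Suspension figures are named by those two intervals: 9–8.

9–8 suspension.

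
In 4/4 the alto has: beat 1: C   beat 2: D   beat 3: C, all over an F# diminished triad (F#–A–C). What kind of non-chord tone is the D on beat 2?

The harmony at that moment is F# diminished triad (F#, A, C); D is not a chord tone.
It is approached by step up from C and left by step down to C.
Step away and step back to the same note — a neighbor tone (upper neighbor).

Upper neighbor tone.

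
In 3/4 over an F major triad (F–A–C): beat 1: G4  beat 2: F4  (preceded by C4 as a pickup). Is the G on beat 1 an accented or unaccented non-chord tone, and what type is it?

Accented appoggiatura.

The harmony at that moment is F major triad (F, A, C); G4 is not a chord tone.
It is approached by leap up from C4 and left by step down to F4.
Leap in, step out — an appoggiatura.
It falls on the downbeat, so it is accented.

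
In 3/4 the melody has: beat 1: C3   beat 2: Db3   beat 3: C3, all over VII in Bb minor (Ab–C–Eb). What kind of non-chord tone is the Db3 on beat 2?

Upper neighbor tone.

The harmony at that moment is Ab major triad (Ab, C, Eb); Db3 is not a chord tone.
It is approached by step up from C3 and left by step down to C3.
Step away and step back to the same note — a neighbor tone (upper neighbor).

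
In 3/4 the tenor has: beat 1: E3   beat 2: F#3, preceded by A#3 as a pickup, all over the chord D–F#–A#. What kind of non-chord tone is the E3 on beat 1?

The harmony at that moment is D augmented triad (D, F#, A#); E3 is not a chord tone.
It is approached by leap down from A#3 and left by step up to F#3.
Leap in, step out, metrically accented — an appoggiatura.

Appoggiatura.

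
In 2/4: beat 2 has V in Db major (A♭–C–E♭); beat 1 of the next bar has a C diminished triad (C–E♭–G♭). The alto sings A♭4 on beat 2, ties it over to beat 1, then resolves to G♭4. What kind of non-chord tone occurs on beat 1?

Suspension.

The harmony at that moment is C diminished triad (C, E♭, G♭); A♭4 is not a chord tone.
It is held over (the same pitch as the preceding A♭4) and left by step down to G♭4.
Held over from the previous chord and resolving down by step — a suspension.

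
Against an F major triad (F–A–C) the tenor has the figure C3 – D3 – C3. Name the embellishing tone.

The harmony at that moment is F major triad (F, A, C); D3 is not a chord tone.
It is approached by step up from C3 and left by step down to C3.
Step away and step back to the same note — a neighbor tone (upper neighbor).

D3 is a neighbor tone.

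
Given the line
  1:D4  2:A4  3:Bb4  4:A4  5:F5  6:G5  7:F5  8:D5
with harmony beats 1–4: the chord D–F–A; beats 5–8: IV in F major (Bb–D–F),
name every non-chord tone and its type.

The harmony at that moment is D minor triad (D, F, A); Bb4 is not a chord tone.
It is approached by step up from A4 and left by step down to A4.
Step away and step back to the same note — a neighbor tone (upper neighbor).
The harmony at that moment is Bb major triad (Bb, D, F); G5 is not a chord tone.
It is approached by step up from F5 and left by step down to F5.
Step away and step back to the same note — a neighbor tone (upper neighbor).

Bb4 (beat 3) — neighbor tone; G5 (beat 6) — neighbor tone.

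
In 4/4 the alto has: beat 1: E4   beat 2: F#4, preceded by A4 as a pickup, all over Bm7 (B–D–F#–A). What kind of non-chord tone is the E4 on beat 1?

Appoggiatura.

The harmony at that moment is B minor seventh chord (B, D, F#, A); E4 is not a chord tone.
It is approached by leap down from A4 and left by step up to F#4.
Leap in, step out, metrically accented — an appoggiatura.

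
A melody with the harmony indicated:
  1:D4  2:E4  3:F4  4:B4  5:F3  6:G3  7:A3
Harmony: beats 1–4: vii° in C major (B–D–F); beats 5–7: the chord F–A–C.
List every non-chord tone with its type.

E4 (beat 2) — passing tone; G3 (beat 6) — passing tone.

The harmony at that moment is B diminished triad (B, D, F); E4 is not a chord tone.
It is approached by step up from D4 and left by step up to F4.
Step in, step out in the same direction — a passing tone.
The harmony at that moment is F major triad (F, A, C); G3 is not a chord tone.
It is approached by step up from F3 and left by step up to A3.
Step in, step out in the same direction — a passing tone.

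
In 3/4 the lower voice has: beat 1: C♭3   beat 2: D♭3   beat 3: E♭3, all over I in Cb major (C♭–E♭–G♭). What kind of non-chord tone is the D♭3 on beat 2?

Passing tone.

The harmony at that moment is C♭ major triad (C♭, E♭, G♭); D♭3 is not a chord tone.
It is approached by step up from C♭3 and left by step up to E♭3.
Step in, step out in the same direction — a passing tone.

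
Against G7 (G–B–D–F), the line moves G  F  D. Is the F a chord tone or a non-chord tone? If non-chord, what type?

Chord tone (the seventh of G dominant seventh chord).

G dominant seventh chord contains G, B, D, F; F is the seventh, so it is a chord tone.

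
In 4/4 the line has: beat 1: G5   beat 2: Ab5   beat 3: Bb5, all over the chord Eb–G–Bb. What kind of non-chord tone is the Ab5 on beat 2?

The harmony at that moment is Eb major triad (Eb, G, Bb); Ab5 is not a chord tone.
It is approached by step up from G5 and left by step up to Bb5.
Step in, step out in the same direction — a passing tone.

Passing tone.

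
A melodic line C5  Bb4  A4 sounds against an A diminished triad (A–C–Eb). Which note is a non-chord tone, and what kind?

The harmony at that moment is A diminished triad (A, C, Eb); Bb4 is not a chord tone.
It is approached by step down from C5 and left by step down to A4.
Step in, step out in the same direction — a passing tone.

Bb4 is a passing tone.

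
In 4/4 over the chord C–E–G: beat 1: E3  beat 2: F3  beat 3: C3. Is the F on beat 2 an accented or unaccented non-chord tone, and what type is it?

The harmony at that moment is C major triad (C, E, G); F3 is not a chord tone.
It is approached by step up from E3 and left by leap down to C3.
Step in, leap out — an escape tone.
It falls on a weak beat, so it is unaccented.

Unaccented escape tone.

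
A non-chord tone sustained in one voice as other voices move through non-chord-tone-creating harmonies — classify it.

Pedal tone.

Approach: none. Departure: none — a single pitch is sustained while the chords change around it, passing through harmonies that do not contain it.
No melodic motion at all; the dissonance is created entirely by the moving harmonies against the stationary note — a pedal tone (pedal point).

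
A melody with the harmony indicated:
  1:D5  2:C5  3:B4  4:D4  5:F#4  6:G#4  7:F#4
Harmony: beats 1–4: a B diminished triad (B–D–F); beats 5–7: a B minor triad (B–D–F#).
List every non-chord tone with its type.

The harmony at that moment is B diminished triad (B, D, F); C5 is not a chord tone.
It is approached by step down from D5 and left by step down to B4.
Step in, step out in the same direction — a passing tone.
The harmony at that moment is B minor triad (B, D, F#); G#4 is not a chord tone.
It is approached by step up from F#4 and left by step down to F#4.
Step away and step back to the same note — a neighbor tone (upper neighbor).

C5 (beat 2) — passing tone; G#4 (beat 6) — neighbor tone.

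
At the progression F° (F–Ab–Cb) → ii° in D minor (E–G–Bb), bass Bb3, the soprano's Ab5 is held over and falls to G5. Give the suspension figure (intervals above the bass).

At the second chord the bass is Bb3. The suspended Ab5 lies a seventh above the bass; after resolving down by step to G5, the interval above the bass becomes a sixth.
Suspension figures are named by those two intervals: 7–6.

7–6 suspension.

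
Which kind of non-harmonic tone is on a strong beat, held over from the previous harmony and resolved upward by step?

Approach: by preparation — the pitch is first a chord tone, then held (tied or repeated) while the harmony changes under it. Departure: up by step. Metric position: strong.
A prepared dissonance that resolves upward by step — a retardation. (The same figure resolving downward would be a suspension.)

Retardation.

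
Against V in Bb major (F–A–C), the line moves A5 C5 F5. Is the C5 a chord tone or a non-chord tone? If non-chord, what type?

Chord tone (the fifth of F major triad).

F major triad contains F, A, C; C is the fifth, so it is a chord tone.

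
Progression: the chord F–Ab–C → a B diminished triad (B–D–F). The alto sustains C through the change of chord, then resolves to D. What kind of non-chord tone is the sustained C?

C is a retardation.

The harmony at that moment is B diminished triad (B, D, F); C is not a chord tone.
It is held over (the same pitch as the preceding C) and left by step up to D.
Held over from the previous chord and resolving up by step — a retardation.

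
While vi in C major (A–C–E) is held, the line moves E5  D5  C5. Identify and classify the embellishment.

The harmony at that moment is A minor triad (A, C, E); D5 is not a chord tone.
It is approached by step down from E5 and left by step down to C5.
Step in, step out in the same direction — a passing tone.

D5 is a passing tone.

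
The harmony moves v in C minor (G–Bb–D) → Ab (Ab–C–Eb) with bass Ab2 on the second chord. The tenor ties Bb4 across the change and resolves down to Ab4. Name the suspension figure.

9–8 suspension.

At the second chord the bass is Ab2. The suspended Bb4 lies a ninth above the bass; after resolving down by step to Ab4, the interval above the bass becomes an octave.
Suspension figures are named by those two intervals: 9–8.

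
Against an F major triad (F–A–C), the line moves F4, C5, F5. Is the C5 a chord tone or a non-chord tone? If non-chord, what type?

F major triad contains F, A, C; C is the fifth, so it is a chord tone.

Chord tone (the fifth of F major triad).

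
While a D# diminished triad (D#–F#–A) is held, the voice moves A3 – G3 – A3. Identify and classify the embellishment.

The harmony at that moment is D# diminished triad (D#, F#, A); G3 is not a chord tone.
It is approached by step down from A3 and left by step up to A3.
Step away and step back to the same note — a neighbor tone (lower neighbor).

G3 is a neighbor tone.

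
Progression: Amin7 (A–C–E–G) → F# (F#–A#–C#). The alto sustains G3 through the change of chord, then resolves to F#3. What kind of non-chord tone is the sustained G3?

G3 is a suspension.

The harmony at that moment is F# major triad (F#, A#, C#); G3 is not a chord tone.
It is held over (the same pitch as the preceding G3) and left by step down to F#3.
Held over from the previous chord and resolving down by step — a suspension.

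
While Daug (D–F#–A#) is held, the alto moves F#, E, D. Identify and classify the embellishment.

The harmony at that moment is D augmented triad (D, F#, A#); E is not a chord tone.
It is approached by step down from F# and left by step down to D.
Step in, step out in the same direction — a passing tone.

E is a passing tone.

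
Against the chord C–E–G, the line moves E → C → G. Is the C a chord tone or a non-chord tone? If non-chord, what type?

Chord tone (the root of C major triad).

C major triad contains C, E, G; C is the root, so it is a chord tone.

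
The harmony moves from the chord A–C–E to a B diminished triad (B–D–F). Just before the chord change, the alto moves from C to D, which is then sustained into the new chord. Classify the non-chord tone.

D is an anticipation.

The harmony at that moment is A minor triad (A, C, E); D is not a chord tone.
It is approached by step up from C and then sustained as the same pitch into the next harmony.
Arriving early and becoming a chord tone when the harmony changes — an anticipation.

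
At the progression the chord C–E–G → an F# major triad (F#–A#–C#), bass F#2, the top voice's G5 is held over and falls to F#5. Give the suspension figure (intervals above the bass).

9–8 suspension.

At the second chord the bass is F#2. The suspended G5 lies a ninth above the bass; after resolving down by step to F#5, the interval above the bass becomes an octave.
Suspension figures are named by those two intervals: 9–8.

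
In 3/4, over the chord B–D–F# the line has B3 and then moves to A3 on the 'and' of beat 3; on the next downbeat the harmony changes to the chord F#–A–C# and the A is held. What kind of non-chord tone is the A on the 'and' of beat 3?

Anticipation.

The harmony at that moment is B minor triad (B, D, F#); A3 is not a chord tone.
It is approached by step down from B3 and then sustained as the same pitch into the next harmony.
Arriving early and becoming a chord tone when the harmony changes — an anticipation.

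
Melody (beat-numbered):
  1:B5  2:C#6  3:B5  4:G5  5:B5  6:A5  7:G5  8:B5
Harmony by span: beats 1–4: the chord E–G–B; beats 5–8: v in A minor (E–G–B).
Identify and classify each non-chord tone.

C#6 (beat 2) — neighbor tone; A5 (beat 6) — passing tone.

The harmony at that moment is E minor triad (E, G, B); C#6 is not a chord tone.
It is approached by step up from B5 and left by step down to B5.
Step away and step back to the same note — a neighbor tone (upper neighbor).
The harmony at that moment is E minor triad (E, G, B); A5 is not a chord tone.
It is approached by step down from B5 and left by step down to G5.
Step in, step out in the same direction — a passing tone.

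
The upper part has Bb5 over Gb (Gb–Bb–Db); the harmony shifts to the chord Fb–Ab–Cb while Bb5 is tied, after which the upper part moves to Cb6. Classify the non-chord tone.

Bb5 is a retardation.

The harmony at that moment is Fb major triad (Fb, Ab, Cb); Bb5 is not a chord tone.
It is held over (the same pitch as the preceding Bb5) and left by step up to Cb6.
Held over from the previous chord and resolving up by step — a retardation.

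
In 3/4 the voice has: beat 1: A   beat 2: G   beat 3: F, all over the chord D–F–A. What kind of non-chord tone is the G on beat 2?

The harmony at that moment is D minor triad (D, F, A); G is not a chord tone.
It is approached by step down from A and left by step down to F.
Step in, step out in the same direction — a passing tone.

Passing tone.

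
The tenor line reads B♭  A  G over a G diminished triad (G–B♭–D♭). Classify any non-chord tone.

A is a passing tone.

The harmony at that moment is G diminished triad (G, B♭, D♭); A is not a chord tone.
It is approached by step down from B♭ and left by step down to G.
Step in, step out in the same direction — a passing tone.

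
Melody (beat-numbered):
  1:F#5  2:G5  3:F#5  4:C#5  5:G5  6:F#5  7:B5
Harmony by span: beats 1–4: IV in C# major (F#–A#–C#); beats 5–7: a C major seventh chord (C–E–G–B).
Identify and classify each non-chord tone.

G5 (beat 2) — neighbor tone; F#5 (beat 6) — escape tone.

The harmony at that moment is F# major triad (F#, A#, C#); G5 is not a chord tone.
It is approached by step up from F#5 and left by step down to F#5.
Step away and step back to the same note — a neighbor tone (upper neighbor).
The harmony at that moment is C major seventh chord (C, E, G, B); F#5 is not a chord tone.
It is approached by step down from G5 and left by leap up to B5.
Step in, leap out — an escape tone.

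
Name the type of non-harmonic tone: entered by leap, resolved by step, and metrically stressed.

Appoggiatura.

Approach: by leap. Departure: by step. Metric position: strong.
Leap in, step out, in a metrically strong position — an appoggiatura. (It is the mirror image of the escape tone, which steps in and leaps out from a weak position.)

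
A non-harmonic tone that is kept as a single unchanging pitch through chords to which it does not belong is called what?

Approach: none. Departure: none — a single pitch is sustained while the chords change around it, passing through harmonies that do not contain it.
No melodic motion at all; the dissonance is created entirely by the moving harmonies against the stationary note — a pedal tone (pedal point).

Pedal tone.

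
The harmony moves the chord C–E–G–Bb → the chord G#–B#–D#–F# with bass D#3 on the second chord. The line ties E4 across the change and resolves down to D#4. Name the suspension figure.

9–8 suspension.

At the second chord the bass is D#3. The suspended E4 lies a ninth above the bass; after resolving down by step to D#4, the interval above the bass becomes an octave.
Suspension figures are named by those two intervals: 9–8.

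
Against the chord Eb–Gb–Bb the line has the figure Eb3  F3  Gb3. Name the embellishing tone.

F3 is a passing tone.

The harmony at that moment is Eb minor triad (Eb, Gb, Bb); F3 is not a chord tone.
It is approached by step up from Eb3 and left by step up to Gb3.
Step in, step out in the same direction — a passing tone.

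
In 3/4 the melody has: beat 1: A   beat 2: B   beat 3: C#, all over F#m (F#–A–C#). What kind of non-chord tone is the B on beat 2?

Passing tone.

The harmony at that moment is F# minor triad (F#, A, C#); B is not a chord tone.
It is approached by step up from A and left by step up to C#.
Step in, step out in the same direction — a passing tone.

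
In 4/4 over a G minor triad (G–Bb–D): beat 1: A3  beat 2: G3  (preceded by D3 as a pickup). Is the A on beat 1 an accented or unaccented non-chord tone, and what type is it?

The harmony at that moment is G minor triad (G, Bb, D); A3 is not a chord tone.
It is approached by leap up from D3 and left by step down to G3.
Leap in, step out — an appoggiatura.
It falls on the downbeat, so it is accented.

Accented appoggiatura.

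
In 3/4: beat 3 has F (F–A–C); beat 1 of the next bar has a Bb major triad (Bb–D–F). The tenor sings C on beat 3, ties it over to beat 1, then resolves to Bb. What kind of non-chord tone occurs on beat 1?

The harmony at that moment is Bb major triad (Bb, D, F); C is not a chord tone.
It is held over (the same pitch as the preceding C) and left by step down to Bb.
Held over from the previous chord and resolving down by step — a suspension.

Suspension.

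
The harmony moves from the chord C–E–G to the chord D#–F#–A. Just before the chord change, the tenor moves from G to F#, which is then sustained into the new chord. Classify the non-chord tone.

F# is an anticipation.

The harmony at that moment is C major triad (C, E, G); F# is not a chord tone.
It is approached by step down from G and then sustained as the same pitch into the next harmony.
Arriving early and becoming a chord tone when the harmony changes — an anticipation.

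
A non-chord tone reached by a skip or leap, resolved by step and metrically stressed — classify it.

Appoggiatura.

Approach: by leap. Departure: by step. Metric position: strong.
Leap in, step out, in a metrically strong position — an appoggiatura. (It is the mirror image of the escape tone, which steps in and leaps out from a weak position.)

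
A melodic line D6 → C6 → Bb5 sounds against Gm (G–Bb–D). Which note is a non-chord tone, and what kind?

C6 is a passing tone.

The harmony at that moment is G minor triad (G, Bb, D); C6 is not a chord tone.
It is approached by step down from D6 and left by step down to Bb5.
Step in, step out in the same direction — a passing tone.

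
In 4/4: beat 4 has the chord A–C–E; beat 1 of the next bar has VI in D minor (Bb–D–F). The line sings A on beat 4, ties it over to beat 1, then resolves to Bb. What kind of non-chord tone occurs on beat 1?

The harmony at that moment is Bb major triad (Bb, D, F); A is not a chord tone.
It is held over (the same pitch as the preceding A) and left by step up to Bb.
Held over from the previous chord and resolving up by step — a retardation.

Retardation.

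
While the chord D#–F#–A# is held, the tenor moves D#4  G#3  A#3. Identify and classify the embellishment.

G#3 is an appoggiatura.

The harmony at that moment is D# minor triad (D#, F#, A#); G#3 is not a chord tone.
It is approached by leap down from D#4 and left by step up to A#3.
Leap in, step out — an appoggiatura.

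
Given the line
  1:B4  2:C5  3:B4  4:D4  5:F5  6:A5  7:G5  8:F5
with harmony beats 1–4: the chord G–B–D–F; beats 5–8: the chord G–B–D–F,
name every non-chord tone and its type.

C5 (beat 2) — neighbor tone; A5 (beat 6) — appoggiatura.

The harmony at that moment is G dominant seventh chord (G, B, D, F); C5 is not a chord tone.
It is approached by step up from B4 and left by step down to B4.
Step away and step back to the same note — a neighbor tone (upper neighbor).
The harmony at that moment is G dominant seventh chord (G, B, D, F); A5 is not a chord tone.
It is approached by leap up from F5 and left by step down to G5.
Leap in, step out — an appoggiatura.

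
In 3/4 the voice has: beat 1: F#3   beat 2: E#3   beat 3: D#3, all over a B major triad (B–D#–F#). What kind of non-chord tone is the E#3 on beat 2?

Passing tone.

The harmony at that moment is B major triad (B, D#, F#); E#3 is not a chord tone.
It is approached by step down from F#3 and left by step down to D#3.
Step in, step out in the same direction — a passing tone.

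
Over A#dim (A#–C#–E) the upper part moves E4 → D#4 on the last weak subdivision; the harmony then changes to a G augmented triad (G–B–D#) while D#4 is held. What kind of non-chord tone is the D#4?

The harmony at that moment is A# diminished triad (A#, C#, E); D#4 is not a chord tone.
It is approached by step down from E4 and then sustained as the same pitch into the next harmony.
Arriving early and becoming a chord tone when the harmony changes — an anticipation.

D#4 is an anticipation.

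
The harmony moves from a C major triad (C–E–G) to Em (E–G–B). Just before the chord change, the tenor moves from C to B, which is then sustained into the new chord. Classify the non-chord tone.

The harmony at that moment is C major triad (C, E, G); B is not a chord tone.
It is approached by step down from C and then sustained as the same pitch into the next harmony.
Arriving early and becoming a chord tone when the harmony changes — an anticipation.

B is an anticipation.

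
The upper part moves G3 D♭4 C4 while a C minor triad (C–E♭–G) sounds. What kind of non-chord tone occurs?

The harmony at that moment is C minor triad (C, E♭, G); D♭4 is not a chord tone.
It is approached by leap up from G3 and left by step down to C4.
Leap in, step out — an appoggiatura.

D♭4 is an appoggiatura.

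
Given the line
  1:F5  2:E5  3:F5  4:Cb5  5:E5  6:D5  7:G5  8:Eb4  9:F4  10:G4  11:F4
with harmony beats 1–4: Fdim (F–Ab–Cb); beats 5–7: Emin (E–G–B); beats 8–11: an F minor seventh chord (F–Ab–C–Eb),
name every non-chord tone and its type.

The harmony at that moment is F diminished triad (F, Ab, Cb); E5 is not a chord tone.
It is approached by step down from F5 and left by step up to F5.
Step away and step back to the same note — a neighbor tone (lower neighbor).
The harmony at that moment is E minor triad (E, G, B); D5 is not a chord tone.
It is approached by step down from E5 and left by leap up to G5.
Step in, leap out — an escape tone.
The harmony at that moment is F minor seventh chord (F, Ab, C, Eb); G4 is not a chord tone.
It is approached by step up from F4 and left by step down to F4.
Step away and step back to the same note — a neighbor tone (upper neighbor).

E5 (beat 2) — neighbor tone; D5 (beat 6) — escape tone; G4 (beat 10) — neighbor tone.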